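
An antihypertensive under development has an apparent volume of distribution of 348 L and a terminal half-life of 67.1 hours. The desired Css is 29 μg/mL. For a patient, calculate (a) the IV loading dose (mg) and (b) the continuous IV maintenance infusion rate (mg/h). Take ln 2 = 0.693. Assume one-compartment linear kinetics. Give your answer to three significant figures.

(a) 10100 mg; (b) 104 mg/h

LD = Vd × C = 348.0 × 29 = 10090 mg
CL = 0.693 × Vd / t½ = 0.693 × 348.0 / 67.1 = 3.594 L/h
Infusion rate = CL × Css = 3.594 × 29 = 104.2 mg/h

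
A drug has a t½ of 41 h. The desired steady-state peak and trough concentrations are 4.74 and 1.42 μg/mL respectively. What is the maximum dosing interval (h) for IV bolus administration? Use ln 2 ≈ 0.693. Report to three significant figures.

k = 0.693 / t½ = 0.693 / 41 = 0.01690 h⁻¹
Between IV bolus doses, concentration decays as C = C₀·e^(−kτ), so C_peak/C_trough = e^(kτ).
τ_max = ln(C_peak/C_trough) / k = ln(4.74/1.42) / 0.01690 = 1.205 / 0.01690 = 71.30 h

71.3 h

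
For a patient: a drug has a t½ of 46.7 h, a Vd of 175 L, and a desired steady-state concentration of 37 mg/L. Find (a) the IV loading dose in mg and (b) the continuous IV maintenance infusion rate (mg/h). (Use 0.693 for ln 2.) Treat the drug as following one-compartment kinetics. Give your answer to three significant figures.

(a) 6480 mg; (b) 96.1 mg/h

LD = Vd × C = 175.0 × 37 = 6475 mg
CL = 0.693 × Vd / t½ = 0.693 × 175.0 / 46.7 = 2.597 L/h
Infusion rate = CL × Css = 2.597 × 37 = 96.09 mg/h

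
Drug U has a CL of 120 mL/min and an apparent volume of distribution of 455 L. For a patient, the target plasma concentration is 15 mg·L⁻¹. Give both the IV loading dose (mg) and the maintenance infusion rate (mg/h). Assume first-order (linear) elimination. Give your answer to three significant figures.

Loading: fill Vd to C_target → 455.0 L × 15 mg/L = 6825 mg
CL = 120 mL/min × 60/1000 = 7.200 L/h
Maintenance infusion rate = CL × Css = 7.200 × 15 = 108.0 mg/h

(a) 6830 mg; (b) 108 mg/h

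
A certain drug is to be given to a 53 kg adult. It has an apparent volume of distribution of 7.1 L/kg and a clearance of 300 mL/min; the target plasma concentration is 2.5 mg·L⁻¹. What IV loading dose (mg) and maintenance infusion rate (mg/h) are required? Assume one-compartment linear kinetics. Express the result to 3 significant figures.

Total Vd = 7.1 × 53 = 376.3 L
Loading: fill Vd to C_target → 376.3 L × 2.5 mg/L = 940.8 mg
CL = 300 mL/min = 300 × 0.06 = 18.00 L/h
Infusion rate = 18.00 L/h × 2.5 mg/L = 45.00 mg/h

(a) 941 mg; (b) 45.0 mg/h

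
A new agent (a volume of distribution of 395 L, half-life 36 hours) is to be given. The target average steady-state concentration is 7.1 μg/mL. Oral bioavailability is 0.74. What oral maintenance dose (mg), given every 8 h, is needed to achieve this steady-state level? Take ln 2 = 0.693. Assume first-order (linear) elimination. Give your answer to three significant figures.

584 mg

k = 0.693/36 = 0.01925 h⁻¹, so CL = k·Vd = 0.01925 × 395.0 = 7.604 L/h
D = CL × Css × τ / F = 7.604 × 7.1 × 8 / 0.74 = 583.7 mg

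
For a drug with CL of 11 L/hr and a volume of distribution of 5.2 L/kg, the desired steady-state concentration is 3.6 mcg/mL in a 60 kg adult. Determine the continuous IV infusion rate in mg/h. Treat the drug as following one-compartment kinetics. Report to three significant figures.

Vd does not affect the maintenance rate; only clearance governs steady-state input.
R₀ = 11.00 × 3.6 = 39.60 mg/h

39.6 mg/h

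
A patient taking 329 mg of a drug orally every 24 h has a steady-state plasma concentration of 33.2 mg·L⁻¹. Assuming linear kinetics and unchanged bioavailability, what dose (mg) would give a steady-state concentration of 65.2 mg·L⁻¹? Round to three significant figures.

646 mg

With linear kinetics, Css is proportional to dose rate (D/τ) at fixed clearance.
D₂ = D₁ × (Css,target / Css,current) = 329 × 65.2/33.2 = 646.1 mg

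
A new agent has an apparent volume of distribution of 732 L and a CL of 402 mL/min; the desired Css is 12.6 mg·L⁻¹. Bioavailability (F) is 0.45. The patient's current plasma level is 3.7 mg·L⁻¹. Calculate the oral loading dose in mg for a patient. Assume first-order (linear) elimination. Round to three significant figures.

14500 mg

The loading dose fills Vd to the target concentration.
Concentration deficit ΔC = 12.6 − 3.7 = 8.900 mg/L
LD = Vd × ΔC / F = 732.0 × 8.900 / 0.45 = 14480 mg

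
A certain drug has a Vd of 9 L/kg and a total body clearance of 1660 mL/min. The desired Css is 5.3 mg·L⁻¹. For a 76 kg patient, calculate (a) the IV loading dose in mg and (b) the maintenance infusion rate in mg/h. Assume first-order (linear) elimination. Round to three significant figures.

(a) 3630 mg; (b) 528 mg/h

Vd = 9 L/kg × 76 kg = 684.0 L
LD = Vd · C_target = 684.0 × 5.3 = 3625 mg
CL = 1660 mL/min × 60/1000 = 99.60 L/h
Maintenance infusion rate = CL × Css = 99.60 × 5.3 = 527.9 mg/h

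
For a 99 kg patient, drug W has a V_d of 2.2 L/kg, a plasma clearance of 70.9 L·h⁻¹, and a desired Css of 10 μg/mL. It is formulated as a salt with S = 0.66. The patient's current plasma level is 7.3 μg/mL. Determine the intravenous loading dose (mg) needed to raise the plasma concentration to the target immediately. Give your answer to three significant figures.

Vd = 2.2 L/kg × 99 kg = 217.8 L
Concentration deficit ΔC = 10 − 7.3 = 2.700 mg/L
LD = Vd × ΔC / S = 217.8 × 2.700 / 0.66 = 891.0 mg

891 mg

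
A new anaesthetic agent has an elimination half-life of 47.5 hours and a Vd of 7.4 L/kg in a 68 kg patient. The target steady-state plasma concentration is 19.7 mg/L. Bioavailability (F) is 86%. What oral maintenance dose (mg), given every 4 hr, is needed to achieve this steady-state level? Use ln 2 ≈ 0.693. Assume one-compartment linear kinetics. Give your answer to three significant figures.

Vd = 7.4 L/kg × 68 kg = 503.2 L
CL = ln 2 · Vd / t½ = 0.693 × 503.2 / 47.5 = 7.341 L/h
D = CL × Css × τ / F = 7.341 × 19.7 × 4 / 0.86 = 672.6 mg

673 mg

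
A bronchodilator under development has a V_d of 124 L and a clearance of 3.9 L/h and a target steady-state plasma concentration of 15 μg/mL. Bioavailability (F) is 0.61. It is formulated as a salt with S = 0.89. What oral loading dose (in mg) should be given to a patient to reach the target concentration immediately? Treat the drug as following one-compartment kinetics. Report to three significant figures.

LD = Vd × C / F / S = 124.0 × 15.00 / 0.61 / 0.89 = 3426 mg

3430 mg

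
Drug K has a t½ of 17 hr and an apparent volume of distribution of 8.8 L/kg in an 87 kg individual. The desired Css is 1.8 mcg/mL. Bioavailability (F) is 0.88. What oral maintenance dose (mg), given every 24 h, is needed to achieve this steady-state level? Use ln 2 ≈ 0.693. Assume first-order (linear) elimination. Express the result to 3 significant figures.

1530 mg

Vd(total) = 87 kg × 8.8 L/kg = 765.6 L
CL = 0.693 × Vd / t½ = 0.693 × 765.6 / 17 = 31.21 L/h
D = CL × Css × τ / F = 31.21 × 1.8 × 24 / 0.88 = 1532 mg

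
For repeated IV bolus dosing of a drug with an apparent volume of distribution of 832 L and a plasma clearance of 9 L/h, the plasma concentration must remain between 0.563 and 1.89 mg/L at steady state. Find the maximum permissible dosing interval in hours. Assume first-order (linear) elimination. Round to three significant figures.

k = CL / Vd = 9.000 / 832.0 = 0.01082 h⁻¹
Between IV bolus doses, concentration decays as C = C₀·e^(−kτ), so C_peak/C_trough = e^(kτ).
τ_max = ln(C_peak/C_trough) / k = ln(1.89/0.563) / 0.01082 = 1.211 / 0.01082 = 111.9 h

112 h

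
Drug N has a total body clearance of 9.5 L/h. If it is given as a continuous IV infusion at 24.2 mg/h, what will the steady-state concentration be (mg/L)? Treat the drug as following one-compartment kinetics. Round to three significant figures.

Css = rate / CL = 24.2 / 9.500 = 2.547 mg/L

2.55 mg/L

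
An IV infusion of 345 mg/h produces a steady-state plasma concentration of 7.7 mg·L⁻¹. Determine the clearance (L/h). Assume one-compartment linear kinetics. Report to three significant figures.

44.8 L/h

At steady state, infusion rate = CL × Css, so CL = rate / Css.
CL = 345 / 7.7 = 44.81 L/h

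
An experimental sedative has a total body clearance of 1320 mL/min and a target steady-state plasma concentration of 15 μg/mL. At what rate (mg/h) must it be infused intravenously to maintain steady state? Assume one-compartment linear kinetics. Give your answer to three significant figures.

CL = 1320 mL/min = 1320 × 0.06 = 79.20 L/h
At steady state, infusion rate equals elimination rate: rate in = CL × Css.
Infusion rate = CL · Css = 79.20 L/h × 15 mg/L = 1188 mg/h

1190 mg/h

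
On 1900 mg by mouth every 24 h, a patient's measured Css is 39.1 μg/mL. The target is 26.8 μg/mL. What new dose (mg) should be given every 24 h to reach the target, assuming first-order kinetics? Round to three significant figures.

For first-order elimination, Css ∝ F·D/(CL·τ); F and CL are unchanged, so Css ∝ D/τ.
D₂ = D₁ × (Css,target / Css,current) = 1900 × 26.8/39.1 = 1302 mg

1300 mg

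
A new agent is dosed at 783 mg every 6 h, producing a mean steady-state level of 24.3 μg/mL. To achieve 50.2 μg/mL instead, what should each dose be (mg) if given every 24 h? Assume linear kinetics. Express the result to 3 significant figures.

6470 mg

With linear kinetics, Css is proportional to dose rate (D/τ) at fixed clearance.
D₂ = D₁ × (Css,target / Css,current) × (τ₂/τ₁) = 783 × (50.2/24.3) × (24/6) = 6470 mg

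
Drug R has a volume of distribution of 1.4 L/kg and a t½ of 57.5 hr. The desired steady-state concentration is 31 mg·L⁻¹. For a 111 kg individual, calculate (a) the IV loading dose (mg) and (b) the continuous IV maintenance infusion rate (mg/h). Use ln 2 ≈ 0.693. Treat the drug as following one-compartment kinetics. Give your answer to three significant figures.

Vd = 1.4 L/kg × 111 kg = 155.4 L
LD = Vd × C = 155.4 × 31 = 4817 mg
CL = 0.693 × Vd / t½ = 0.693 × 155.4 / 57.5 = 1.873 L/h
Infusion rate = CL × Css = 1.873 × 31 = 58.06 mg/h

(a) 4820 mg; (b) 58.1 mg/h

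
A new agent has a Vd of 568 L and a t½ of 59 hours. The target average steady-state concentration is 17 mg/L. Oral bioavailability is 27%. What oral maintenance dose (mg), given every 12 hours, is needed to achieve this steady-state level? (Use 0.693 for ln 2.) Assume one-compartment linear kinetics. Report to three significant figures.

CL = 0.693 × Vd / t½ = 0.693 × 568.0 / 59 = 6.672 L/h
D = CL × Css × τ / F = 6.672 × 17 × 12 / 0.27 = 5041 mg

5040 mg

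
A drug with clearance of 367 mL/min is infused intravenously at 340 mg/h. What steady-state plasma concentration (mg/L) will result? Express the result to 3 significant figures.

CL = 367 mL/min = 367 × 0.06 = 22.02 L/h
Css = rate / CL = 340 / 22.02 = 15.44 mg/L

15.4 mg/L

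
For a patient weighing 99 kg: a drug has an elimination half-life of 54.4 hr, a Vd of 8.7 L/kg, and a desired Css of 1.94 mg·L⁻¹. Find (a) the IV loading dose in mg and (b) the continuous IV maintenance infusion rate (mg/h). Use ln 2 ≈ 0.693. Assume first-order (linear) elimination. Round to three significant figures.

(a) 1670 mg; (b) 21.3 mg/h

Vd = 8.7 L/kg × 99 kg = 861.3 L
LD = Vd × C = 861.3 × 1.94 = 1671 mg
CL = 0.693 × Vd / t½ = 0.693 × 861.3 / 54.4 = 10.97 L/h
Infusion rate = CL × Css = 10.97 × 1.94 = 21.28 mg/h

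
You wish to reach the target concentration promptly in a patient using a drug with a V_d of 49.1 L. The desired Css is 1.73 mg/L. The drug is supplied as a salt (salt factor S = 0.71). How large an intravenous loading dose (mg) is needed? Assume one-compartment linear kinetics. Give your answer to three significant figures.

The loading dose fills Vd to the target concentration.
LD = Vd × C / S = 49.10 × 1.730 / 0.71 = 119.6 mg

120 mg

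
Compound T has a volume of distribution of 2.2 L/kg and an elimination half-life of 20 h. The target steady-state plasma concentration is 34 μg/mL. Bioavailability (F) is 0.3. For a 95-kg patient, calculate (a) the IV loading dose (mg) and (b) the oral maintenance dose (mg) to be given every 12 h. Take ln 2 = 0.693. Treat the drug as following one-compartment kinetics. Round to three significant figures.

Vd = 2.2 L/kg × 95 kg = 209.0 L
LD = Vd × C = 209.0 × 34 = 7106 mg
CL = 0.693 × Vd / t½ = 0.693 × 209.0 / 20 = 7.242 L/h
D = CL × Css × τ / F = 7.242 × 34 × 12 / 0.3 = 9849 mg

(a) 7110 mg; (b) 9850 mg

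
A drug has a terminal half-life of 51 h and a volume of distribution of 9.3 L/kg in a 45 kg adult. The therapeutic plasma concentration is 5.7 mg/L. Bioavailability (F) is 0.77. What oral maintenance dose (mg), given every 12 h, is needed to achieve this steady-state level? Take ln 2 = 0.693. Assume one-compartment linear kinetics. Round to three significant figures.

505 mg

Vd(total) = 45 kg × 9.3 L/kg = 418.5 L
CL = ln 2 · Vd / t½ = 0.693 × 418.5 / 51 = 5.687 L/h
D = CL × Css × τ / F = 5.687 × 5.7 × 12 / 0.77 = 505.2 mg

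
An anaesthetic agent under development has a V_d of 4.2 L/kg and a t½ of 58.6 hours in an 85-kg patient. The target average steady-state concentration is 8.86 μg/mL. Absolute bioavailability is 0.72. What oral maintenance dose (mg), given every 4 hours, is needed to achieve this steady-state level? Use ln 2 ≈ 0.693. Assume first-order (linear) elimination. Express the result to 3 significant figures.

208 mg

Vd(total) = 85 kg × 4.2 L/kg = 357.0 L
CL = 0.693 × Vd / t½ = 0.693 × 357.0 / 58.6 = 4.222 L/h
D = CL × Css × τ / F = 4.222 × 8.86 × 4 / 0.72 = 207.8 mg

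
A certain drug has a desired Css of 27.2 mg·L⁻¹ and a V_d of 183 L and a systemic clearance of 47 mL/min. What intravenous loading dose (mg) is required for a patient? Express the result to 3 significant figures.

Loading dose depends on Vd (not clearance): it fills the distribution volume.
LD = Vd × C = 183.0 × 27.20 = 4978 mg

4980 mg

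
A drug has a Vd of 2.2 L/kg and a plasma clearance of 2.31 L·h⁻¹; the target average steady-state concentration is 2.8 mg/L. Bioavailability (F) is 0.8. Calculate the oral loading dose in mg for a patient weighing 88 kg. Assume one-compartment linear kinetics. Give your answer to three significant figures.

678 mg

Vd = 2.2 L/kg × 88 kg = 193.6 L
LD = Vd × C / F = 193.6 × 2.800 / 0.8 = 677.6 mg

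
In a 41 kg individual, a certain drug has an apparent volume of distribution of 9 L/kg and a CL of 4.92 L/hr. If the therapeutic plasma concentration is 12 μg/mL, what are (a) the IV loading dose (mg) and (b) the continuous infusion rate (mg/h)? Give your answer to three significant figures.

(a) 4430 mg; (b) 59.0 mg/h

Vd(total) = 41 kg × 9 L/kg = 369.0 L
LD = Vd · C_target = 369.0 × 12 = 4428 mg
Infusion rate = 4.920 L/h × 12 mg/L = 59.04 mg/h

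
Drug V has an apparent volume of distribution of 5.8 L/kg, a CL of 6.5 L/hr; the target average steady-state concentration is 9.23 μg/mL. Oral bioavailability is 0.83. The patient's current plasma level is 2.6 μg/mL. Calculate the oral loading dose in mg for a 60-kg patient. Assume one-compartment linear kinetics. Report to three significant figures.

Total Vd = 5.8 × 60 = 348.0 L
The loading dose fills Vd to the target concentration.
Concentration deficit ΔC = 9.23 − 2.6 = 6.630 mg/L
LD = Vd × ΔC / F = 348.0 × 6.630 / 0.83 = 2780 mg

2780 mg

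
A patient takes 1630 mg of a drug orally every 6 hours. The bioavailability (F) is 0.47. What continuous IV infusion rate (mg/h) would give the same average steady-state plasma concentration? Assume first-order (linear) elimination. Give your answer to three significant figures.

128 mg/h

Equivalent systemic input: infusion rate = F·D/τ.
Rate = 0.47 × 1630 / 6 = 127.7 mg/h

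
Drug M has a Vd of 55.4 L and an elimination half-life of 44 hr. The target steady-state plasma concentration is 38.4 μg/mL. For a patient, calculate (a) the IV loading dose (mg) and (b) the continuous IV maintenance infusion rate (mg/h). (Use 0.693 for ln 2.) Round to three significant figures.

LD = Vd × C = 55.40 × 38.4 = 2127 mg
CL = 0.693 × Vd / t½ = 0.693 × 55.40 / 44 = 0.8726 L/h
Infusion rate = CL × Css = 0.8726 × 38.4 = 33.51 mg/h

(a) 2130 mg; (b) 33.5 mg/h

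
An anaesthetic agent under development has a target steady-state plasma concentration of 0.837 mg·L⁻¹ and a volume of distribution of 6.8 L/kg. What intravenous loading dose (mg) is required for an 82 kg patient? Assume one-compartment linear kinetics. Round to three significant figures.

467 mg

Vd(total) = 82 kg × 6.8 L/kg = 557.6 L
The loading dose fills Vd to the target concentration.
LD = Vd × C = 557.6 × 0.8370 = 466.7 mg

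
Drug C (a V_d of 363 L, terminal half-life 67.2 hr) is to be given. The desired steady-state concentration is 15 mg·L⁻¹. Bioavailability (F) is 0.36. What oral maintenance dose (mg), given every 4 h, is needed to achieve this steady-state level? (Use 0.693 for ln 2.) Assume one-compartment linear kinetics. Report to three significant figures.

624 mg

CL = ln 2 · Vd / t½ = 0.693 × 363.0 / 67.2 = 3.743 L/h
D = CL × Css × τ / F = 3.743 × 15 × 4 / 0.36 = 623.8 mg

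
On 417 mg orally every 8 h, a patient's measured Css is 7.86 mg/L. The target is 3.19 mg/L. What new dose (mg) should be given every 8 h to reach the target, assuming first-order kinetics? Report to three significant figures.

169 mg

For first-order elimination, Css ∝ F·D/(CL·τ); F and CL are unchanged, so Css ∝ D/τ.
D₂ = D₁ × (Css,target / Css,current) = 417 × 3.19/7.86 = 169.2 mg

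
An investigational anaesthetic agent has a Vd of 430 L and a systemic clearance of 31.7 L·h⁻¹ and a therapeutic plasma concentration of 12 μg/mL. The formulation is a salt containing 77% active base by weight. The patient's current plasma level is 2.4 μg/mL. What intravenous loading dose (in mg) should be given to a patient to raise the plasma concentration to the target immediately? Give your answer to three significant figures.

5360 mg

Loading dose depends on Vd (not clearance): it fills the distribution volume.
Concentration deficit ΔC = 12 − 2.4 = 9.600 mg/L
LD = Vd × ΔC / S = 430.0 × 9.600 / 0.77 = 5361 mg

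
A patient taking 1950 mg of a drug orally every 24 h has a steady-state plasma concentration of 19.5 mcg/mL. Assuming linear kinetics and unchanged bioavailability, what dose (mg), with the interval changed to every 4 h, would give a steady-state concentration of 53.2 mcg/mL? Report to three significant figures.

887 mg

For first-order elimination, Css ∝ F·D/(CL·τ); F and CL are unchanged, so Css ∝ D/τ.
D₂ = D₁ × (Css,target / Css,current) × (τ₂/τ₁) = 1950 × (53.2/19.5) × (4/24) = 886.7 mg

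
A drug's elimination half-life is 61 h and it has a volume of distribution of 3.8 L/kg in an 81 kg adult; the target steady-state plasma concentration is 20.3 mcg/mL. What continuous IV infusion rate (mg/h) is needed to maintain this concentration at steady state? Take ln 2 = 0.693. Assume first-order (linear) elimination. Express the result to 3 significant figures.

Total Vd = 3.8 × 81 = 307.8 L
CL = ln 2 · Vd / t½ = 0.693 × 307.8 / 61 = 3.497 L/h
Infusion rate = CL × Css = 3.497 × 20.3 = 70.99 mg/h

71.0 mg/h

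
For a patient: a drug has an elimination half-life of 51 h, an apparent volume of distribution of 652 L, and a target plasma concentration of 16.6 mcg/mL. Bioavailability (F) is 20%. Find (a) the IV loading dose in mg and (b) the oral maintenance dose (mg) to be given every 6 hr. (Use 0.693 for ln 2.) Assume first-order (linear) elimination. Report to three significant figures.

LD = Vd × C = 652.0 × 16.6 = 10820 mg
CL = 0.693 × Vd / t½ = 0.693 × 652.0 / 51 = 8.860 L/h
D = CL × Css × τ / F = 8.860 × 16.6 × 6 / 0.2 = 4412 mg

(a) 10800 mg; (b) 4410 mg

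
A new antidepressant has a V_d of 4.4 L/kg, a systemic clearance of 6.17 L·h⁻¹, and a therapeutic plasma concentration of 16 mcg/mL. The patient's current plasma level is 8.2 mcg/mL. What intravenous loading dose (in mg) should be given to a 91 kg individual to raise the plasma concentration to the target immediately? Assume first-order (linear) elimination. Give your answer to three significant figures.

Vd(total) = 91 kg × 4.4 L/kg = 400.4 L
The loading dose fills Vd to the target concentration; clearance is irrelevant here.
Concentration deficit ΔC = 16 − 8.2 = 7.800 mg/L
LD = Vd × ΔC = 400.4 × 7.800 = 3123 mg

3120 mg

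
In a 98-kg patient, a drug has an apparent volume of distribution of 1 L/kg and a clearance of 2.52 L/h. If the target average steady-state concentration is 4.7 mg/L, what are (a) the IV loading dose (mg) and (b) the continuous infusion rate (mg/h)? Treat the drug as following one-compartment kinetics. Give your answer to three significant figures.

Vd(total) = 98 kg × 1 L/kg = 98.00 L
Loading: fill Vd to C_target → 98.00 L × 4.7 mg/L = 460.6 mg
Maintenance infusion rate = CL × Css = 2.520 × 4.7 = 11.84 mg/h

(a) 461 mg; (b) 11.8 mg/h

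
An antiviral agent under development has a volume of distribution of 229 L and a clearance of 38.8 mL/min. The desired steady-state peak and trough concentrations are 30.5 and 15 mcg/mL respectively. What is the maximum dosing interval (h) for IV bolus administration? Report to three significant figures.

CL = 38.8 mL/min = 38.8 × 0.06 = 2.328 L/h
k = CL / Vd = 2.328 / 229.0 = 0.01017 h⁻¹
Between IV bolus doses, concentration decays as C = C₀·e^(−kτ), so C_peak/C_trough = e^(kτ).
τ_max = ln(C_peak/C_trough) / k = ln(30.5/15) / 0.01017 = 0.7097 / 0.01017 = 69.78 h

69.8 h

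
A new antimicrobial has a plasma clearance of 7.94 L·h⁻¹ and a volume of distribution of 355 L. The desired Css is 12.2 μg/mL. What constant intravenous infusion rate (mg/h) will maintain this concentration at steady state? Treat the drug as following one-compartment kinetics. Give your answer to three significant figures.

96.9 mg/h

Vd does not affect the maintenance rate; only clearance governs steady-state input.
Rate = CL × Css = 7.940 × 12.2 = 96.87 mg/h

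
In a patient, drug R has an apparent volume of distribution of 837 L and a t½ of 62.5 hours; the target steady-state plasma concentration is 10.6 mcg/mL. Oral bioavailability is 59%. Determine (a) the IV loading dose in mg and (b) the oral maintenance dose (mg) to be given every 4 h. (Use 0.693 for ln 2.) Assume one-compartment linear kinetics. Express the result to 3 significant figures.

(a) 8870 mg; (b) 667 mg

LD = Vd × C = 837.0 × 10.6 = 8872 mg
CL = 0.693 × Vd / t½ = 0.693 × 837.0 / 62.5 = 9.281 L/h
D = CL × Css × τ / F = 9.281 × 10.6 × 4 / 0.59 = 667.0 mg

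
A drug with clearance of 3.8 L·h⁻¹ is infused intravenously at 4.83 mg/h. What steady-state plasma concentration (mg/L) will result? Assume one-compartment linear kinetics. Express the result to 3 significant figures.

Css = rate / CL = 4.83 / 3.800 = 1.271 mg/L

1.27 mg/L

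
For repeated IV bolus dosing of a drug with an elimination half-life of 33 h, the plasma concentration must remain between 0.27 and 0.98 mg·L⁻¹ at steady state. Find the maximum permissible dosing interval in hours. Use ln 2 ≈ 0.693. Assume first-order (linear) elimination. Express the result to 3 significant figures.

61.4 h

k = 0.693 / t½ = 0.693 / 33 = 0.02100 h⁻¹
Between IV bolus doses, concentration decays as C = C₀·e^(−kτ), so C_peak/C_trough = e^(kτ).
τ_max = ln(C_peak/C_trough) / k = ln(0.98/0.27) / 0.02100 = 1.289 / 0.02100 = 61.38 h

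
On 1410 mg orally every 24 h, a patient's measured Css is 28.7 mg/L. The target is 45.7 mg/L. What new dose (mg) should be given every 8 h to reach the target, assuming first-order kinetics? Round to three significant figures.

748 mg

For first-order elimination, Css ∝ F·D/(CL·τ); F and CL are unchanged, so Css ∝ D/τ.
D₂ = D₁ × (Css,target / Css,current) × (τ₂/τ₁) = 1410 × (45.7/28.7) × (8/24) = 748.4 mg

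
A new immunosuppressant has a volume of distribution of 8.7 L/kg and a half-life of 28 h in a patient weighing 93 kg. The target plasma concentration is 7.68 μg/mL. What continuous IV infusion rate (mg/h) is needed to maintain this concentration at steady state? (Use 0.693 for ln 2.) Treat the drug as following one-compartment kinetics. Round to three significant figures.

154 mg/h

Vd = 8.7 L/kg × 93 kg = 809.1 L
CL = ln 2 · Vd / t½ = 0.693 × 809.1 / 28 = 20.03 L/h
Infusion rate = CL × Css = 20.03 × 7.68 = 153.8 mg/h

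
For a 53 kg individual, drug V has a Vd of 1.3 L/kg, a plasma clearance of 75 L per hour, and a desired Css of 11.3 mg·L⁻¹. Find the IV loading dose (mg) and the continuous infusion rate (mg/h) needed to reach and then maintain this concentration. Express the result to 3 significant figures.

(a) 779 mg; (b) 848 mg/h

Vd(total) = 53 kg × 1.3 L/kg = 68.90 L
Loading: fill Vd to C_target → 68.90 L × 11.3 mg/L = 778.6 mg
Maintenance: replace elimination → rate = CL × Css = 75.00 × 11.3 = 847.5 mg/h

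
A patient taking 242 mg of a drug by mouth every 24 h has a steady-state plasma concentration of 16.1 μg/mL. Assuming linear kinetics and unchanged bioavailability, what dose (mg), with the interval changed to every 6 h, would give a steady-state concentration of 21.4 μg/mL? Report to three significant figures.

80.4 mg

For first-order elimination, Css ∝ F·D/(CL·τ); F and CL are unchanged, so Css ∝ D/τ.
D₂ = D₁ × (Css,target / Css,current) × (τ₂/τ₁) = 242 × (21.4/16.1) × (6/24) = 80.42 mg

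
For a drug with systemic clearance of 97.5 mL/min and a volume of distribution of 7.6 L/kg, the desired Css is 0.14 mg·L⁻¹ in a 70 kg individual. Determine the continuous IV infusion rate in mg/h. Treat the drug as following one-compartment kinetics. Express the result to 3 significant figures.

0.819 mg/h

CL = 97.5 mL/min = 97.5 × 0.06 = 5.850 L/h
R₀ = 5.850 × 0.14 = 0.8190 mg/h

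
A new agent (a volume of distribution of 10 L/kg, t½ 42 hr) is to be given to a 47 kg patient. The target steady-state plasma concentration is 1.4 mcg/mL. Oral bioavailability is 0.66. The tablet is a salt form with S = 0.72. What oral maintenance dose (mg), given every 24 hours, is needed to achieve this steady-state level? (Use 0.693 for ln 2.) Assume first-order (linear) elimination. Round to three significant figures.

Vd(total) = 47 kg × 10 L/kg = 470.0 L
CL = 0.693 × Vd / t½ = 0.693 × 470.0 / 42 = 7.755 L/h
D = CL × Css × τ / F / S = 7.755 × 1.4 × 24 / 0.66 / 0.72 = 548.3 mg

548 mg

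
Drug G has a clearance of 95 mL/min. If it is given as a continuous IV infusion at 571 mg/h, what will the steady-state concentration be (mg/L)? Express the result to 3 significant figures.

100 mg/L

CL = 95 mL/min × 60/1000 = 5.700 L/h
Css = rate / CL = 571 / 5.700 = 100.2 mg/L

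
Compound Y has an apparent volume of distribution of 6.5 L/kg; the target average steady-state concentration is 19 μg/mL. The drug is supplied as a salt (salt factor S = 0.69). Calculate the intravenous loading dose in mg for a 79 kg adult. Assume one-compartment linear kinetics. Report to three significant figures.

14100 mg

Vd(total) = 79 kg × 6.5 L/kg = 513.5 L
The loading dose fills Vd to the target concentration.
LD = Vd × C / S = 513.5 × 19.00 / 0.69 = 14140 mg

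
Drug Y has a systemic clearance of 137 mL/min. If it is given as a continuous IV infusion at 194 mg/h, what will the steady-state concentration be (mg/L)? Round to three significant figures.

23.6 mg/L

CL = 137 mL/min = 137 × 0.06 = 8.220 L/h
Css = rate / CL = 194 / 8.220 = 23.60 mg/L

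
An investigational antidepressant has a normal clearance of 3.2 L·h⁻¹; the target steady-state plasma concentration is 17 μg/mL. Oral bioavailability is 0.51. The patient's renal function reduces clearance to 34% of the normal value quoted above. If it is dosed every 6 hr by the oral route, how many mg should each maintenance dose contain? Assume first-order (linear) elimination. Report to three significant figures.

Patient clearance = 0.34 × 3.200 = 1.088 L/h
At steady state, dose per interval replaces the amount cleared in that interval: F·D/τ = CL·Css.
D = CL × Css × τ / F = 1.088 × 17 × 6 / 0.51 = 217.6 mg

218 mg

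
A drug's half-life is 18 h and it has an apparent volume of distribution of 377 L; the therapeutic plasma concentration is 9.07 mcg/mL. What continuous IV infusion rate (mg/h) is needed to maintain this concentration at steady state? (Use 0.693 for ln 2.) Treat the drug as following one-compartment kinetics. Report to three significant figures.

k = 0.693/18 = 0.03850 h⁻¹, so CL = k·Vd = 0.03850 × 377.0 = 14.51 L/h
Infusion rate = CL × Css = 14.51 × 9.07 = 131.6 mg/h

132 mg/h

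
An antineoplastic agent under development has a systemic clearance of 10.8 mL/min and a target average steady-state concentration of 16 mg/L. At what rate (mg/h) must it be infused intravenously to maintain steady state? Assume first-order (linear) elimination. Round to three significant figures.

10.4 mg/h

CL = 10.8 mL/min × 60/1000 = 0.6480 L/h
R₀ = 0.6480 × 16 = 10.37 mg/h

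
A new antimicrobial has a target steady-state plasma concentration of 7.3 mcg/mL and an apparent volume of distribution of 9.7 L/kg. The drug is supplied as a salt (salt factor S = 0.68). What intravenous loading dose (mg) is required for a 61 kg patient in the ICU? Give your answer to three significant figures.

6350 mg

Vd = 9.7 L/kg × 61 kg = 591.7 L
The loading dose fills Vd to the target concentration.
LD = Vd × C / S = 591.7 × 7.300 / 0.68 = 6352 mg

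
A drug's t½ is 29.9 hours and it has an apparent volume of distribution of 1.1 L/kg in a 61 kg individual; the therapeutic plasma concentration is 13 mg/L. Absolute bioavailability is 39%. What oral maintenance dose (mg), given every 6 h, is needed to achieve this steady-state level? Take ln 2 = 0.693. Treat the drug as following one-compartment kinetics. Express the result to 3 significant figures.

Vd = 1.1 L/kg × 61 kg = 67.10 L
CL = ln 2 · Vd / t½ = 0.693 × 67.10 / 29.9 = 1.555 L/h
D = CL × Css × τ / F = 1.555 × 13 × 6 / 0.39 = 311.0 mg

311 mg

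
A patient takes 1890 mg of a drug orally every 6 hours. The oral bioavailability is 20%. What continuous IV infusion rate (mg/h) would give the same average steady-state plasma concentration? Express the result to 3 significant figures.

Equivalent systemic input: infusion rate = F·D/τ.
Rate = 0.2 × 1890 / 6 = 63.00 mg/h

63.0 mg/h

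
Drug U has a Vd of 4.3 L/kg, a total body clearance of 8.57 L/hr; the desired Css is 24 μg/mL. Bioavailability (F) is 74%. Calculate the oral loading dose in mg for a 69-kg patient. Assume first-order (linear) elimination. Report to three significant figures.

Vd(total) = 69 kg × 4.3 L/kg = 296.7 L
Loading dose depends on Vd (not clearance): it fills the distribution volume.
LD = Vd × C / F = 296.7 × 24.00 / 0.74 = 9623 mg

9620 mg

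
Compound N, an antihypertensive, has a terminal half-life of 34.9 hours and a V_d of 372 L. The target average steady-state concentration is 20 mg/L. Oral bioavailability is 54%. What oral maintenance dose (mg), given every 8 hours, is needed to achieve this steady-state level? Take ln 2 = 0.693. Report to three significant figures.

2190 mg

CL = 0.693 × Vd / t½ = 0.693 × 372.0 / 34.9 = 7.387 L/h
D = CL × Css × τ / F = 7.387 × 20 × 8 / 0.54 = 2189 mg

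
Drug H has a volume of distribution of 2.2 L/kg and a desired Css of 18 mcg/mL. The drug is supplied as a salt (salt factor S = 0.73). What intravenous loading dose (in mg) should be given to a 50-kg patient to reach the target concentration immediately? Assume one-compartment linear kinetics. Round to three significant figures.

2710 mg

Vd(total) = 50 kg × 2.2 L/kg = 110.0 L
LD = Vd × C / S = 110.0 × 18.00 / 0.73 = 2712 mg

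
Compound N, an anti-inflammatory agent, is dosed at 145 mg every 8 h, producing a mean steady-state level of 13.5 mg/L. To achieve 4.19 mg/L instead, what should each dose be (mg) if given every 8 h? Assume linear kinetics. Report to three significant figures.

With linear kinetics, Css is proportional to dose rate (D/τ) at fixed clearance.
D₂ = D₁ × (Css,target / Css,current) = 145 × 4.19/13.5 = 45.00 mg

45.0 mg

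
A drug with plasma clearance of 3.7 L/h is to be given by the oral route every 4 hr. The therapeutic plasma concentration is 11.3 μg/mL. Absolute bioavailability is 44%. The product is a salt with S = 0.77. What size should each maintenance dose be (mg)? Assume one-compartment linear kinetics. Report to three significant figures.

D = CL × Css × τ / F / S = 3.700 × 11.3 × 4 / 0.44 / 0.77 = 493.6 mg

494 mg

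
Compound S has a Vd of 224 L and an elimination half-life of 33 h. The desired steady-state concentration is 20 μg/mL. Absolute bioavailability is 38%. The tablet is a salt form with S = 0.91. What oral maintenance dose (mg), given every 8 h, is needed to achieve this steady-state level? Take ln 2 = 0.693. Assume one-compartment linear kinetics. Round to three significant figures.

CL = ln 2 · Vd / t½ = 0.693 × 224.0 / 33 = 4.704 L/h
D = CL × Css × τ / F / S = 4.704 × 20 × 8 / 0.38 / 0.91 = 2177 mg

2180 mg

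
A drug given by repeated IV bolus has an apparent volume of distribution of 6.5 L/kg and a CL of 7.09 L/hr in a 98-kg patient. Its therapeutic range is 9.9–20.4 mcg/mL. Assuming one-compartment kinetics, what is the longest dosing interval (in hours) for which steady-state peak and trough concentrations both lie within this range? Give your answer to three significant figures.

65.0 h

Vd(total) = 98 kg × 6.5 L/kg = 637.0 L
k = CL / Vd = 7.090 / 637.0 = 0.01113 h⁻¹
Between IV bolus doses, concentration decays as C = C₀·e^(−kτ), so C_peak/C_trough = e^(kτ).
τ_max = ln(C_peak/C_trough) / k = ln(20.4/9.9) / 0.01113 = 0.7230 / 0.01113 = 64.96 h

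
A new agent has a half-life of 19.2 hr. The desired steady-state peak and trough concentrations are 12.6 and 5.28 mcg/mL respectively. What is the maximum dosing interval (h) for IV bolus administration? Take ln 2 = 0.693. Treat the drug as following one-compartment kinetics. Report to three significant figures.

k = 0.693 / t½ = 0.693 / 19.2 = 0.03609 h⁻¹
Between IV bolus doses, concentration decays as C = C₀·e^(−kτ), so C_peak/C_trough = e^(kτ).
τ_max = ln(C_peak/C_trough) / k = ln(12.6/5.28) / 0.03609 = 0.8698 / 0.03609 = 24.10 h

24.1 h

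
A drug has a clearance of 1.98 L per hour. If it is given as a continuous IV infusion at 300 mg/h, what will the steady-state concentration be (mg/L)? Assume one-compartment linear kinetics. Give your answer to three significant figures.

152 mg/L

Css = rate / CL = 300 / 1.980 = 151.5 mg/L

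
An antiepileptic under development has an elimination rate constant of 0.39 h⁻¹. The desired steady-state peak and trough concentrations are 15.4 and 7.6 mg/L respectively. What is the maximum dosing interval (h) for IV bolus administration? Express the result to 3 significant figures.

1.81 h

Between IV bolus doses, concentration decays as C = C₀·e^(−kτ), so C_peak/C_trough = e^(kτ).
τ_max = ln(C_peak/C_trough) / k = ln(15.4/7.6) / 0.3900 = 0.7062 / 0.3900 = 1.811 h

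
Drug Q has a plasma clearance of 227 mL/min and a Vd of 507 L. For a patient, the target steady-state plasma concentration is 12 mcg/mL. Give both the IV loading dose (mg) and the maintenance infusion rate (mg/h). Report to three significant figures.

(a) 6080 mg; (b) 163 mg/h

Loading: fill Vd to C_target → 507.0 L × 12 mg/L = 6084 mg
CL = 227 mL/min = 227 × 0.06 = 13.62 L/h
Maintenance infusion rate = CL × Css = 13.62 × 12 = 163.4 mg/h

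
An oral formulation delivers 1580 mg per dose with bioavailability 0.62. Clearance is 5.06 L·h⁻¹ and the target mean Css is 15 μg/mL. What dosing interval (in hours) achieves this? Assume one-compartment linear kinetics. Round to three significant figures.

F·D/τ = CL·Css → τ = F·D / (CL·Css).
τ = 0.62 × 1580 / (5.06 × 15) = 12.91 h

12.9 h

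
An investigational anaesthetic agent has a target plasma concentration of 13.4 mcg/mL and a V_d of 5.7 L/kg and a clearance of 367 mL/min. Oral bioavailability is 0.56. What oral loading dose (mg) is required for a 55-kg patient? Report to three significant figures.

Vd = 5.7 L/kg × 55 kg = 313.5 L
The loading dose fills Vd to the target concentration; clearance is irrelevant here.
LD = Vd × C / F = 313.5 × 13.40 / 0.56 = 7502 mg

7500 mg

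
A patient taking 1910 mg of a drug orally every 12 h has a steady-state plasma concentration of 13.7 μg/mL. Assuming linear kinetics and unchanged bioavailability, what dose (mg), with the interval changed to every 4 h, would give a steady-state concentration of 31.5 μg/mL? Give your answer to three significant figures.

1460 mg

For first-order elimination, Css ∝ F·D/(CL·τ); F and CL are unchanged, so Css ∝ D/τ.
D₂ = D₁ × (Css,target / Css,current) × (τ₂/τ₁) = 1910 × (31.5/13.7) × (4/12) = 1464 mg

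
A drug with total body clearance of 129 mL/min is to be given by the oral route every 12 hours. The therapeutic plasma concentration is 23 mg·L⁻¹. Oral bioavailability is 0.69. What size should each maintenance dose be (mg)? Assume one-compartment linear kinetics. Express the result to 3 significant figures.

CL = 129 mL/min = 129 × 0.06 = 7.740 L/h
D = CL × Css × τ / F = 7.740 × 23 × 12 / 0.69 = 3096 mg

3100 mg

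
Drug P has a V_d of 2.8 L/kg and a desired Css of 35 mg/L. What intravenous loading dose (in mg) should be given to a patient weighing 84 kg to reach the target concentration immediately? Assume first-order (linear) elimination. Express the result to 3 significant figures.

8230 mg

Total Vd = 2.8 × 84 = 235.2 L
The loading dose fills Vd to the target concentration.
LD = Vd × C = 235.2 × 35.00 = 8232 mg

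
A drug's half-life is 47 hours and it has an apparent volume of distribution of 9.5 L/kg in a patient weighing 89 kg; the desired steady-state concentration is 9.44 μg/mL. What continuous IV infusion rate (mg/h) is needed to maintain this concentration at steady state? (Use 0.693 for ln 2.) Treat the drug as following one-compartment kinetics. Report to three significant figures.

118 mg/h

Vd = 9.5 L/kg × 89 kg = 845.5 L
CL = ln 2 · Vd / t½ = 0.693 × 845.5 / 47 = 12.47 L/h
Infusion rate = CL × Css = 12.47 × 9.44 = 117.7 mg/h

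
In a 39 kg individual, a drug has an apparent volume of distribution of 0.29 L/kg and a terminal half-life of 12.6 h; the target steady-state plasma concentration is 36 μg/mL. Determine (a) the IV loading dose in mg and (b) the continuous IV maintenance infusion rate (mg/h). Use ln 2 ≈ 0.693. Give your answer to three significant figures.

(a) 407 mg; (b) 22.4 mg/h

Total Vd = 0.29 × 39 = 11.31 L
LD = Vd × C = 11.31 × 36 = 407.2 mg
CL = 0.693 × Vd / t½ = 0.693 × 11.31 / 12.6 = 0.6221 L/h
Infusion rate = CL × Css = 0.6221 × 36 = 22.40 mg/h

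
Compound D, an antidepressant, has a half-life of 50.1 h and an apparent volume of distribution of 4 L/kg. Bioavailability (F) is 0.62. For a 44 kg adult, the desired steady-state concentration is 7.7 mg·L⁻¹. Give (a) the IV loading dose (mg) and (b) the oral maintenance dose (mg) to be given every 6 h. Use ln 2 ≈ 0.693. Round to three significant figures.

Vd = 4 L/kg × 44 kg = 176.0 L
LD = Vd × C = 176.0 × 7.7 = 1355 mg
CL = 0.693 × Vd / t½ = 0.693 × 176.0 / 50.1 = 2.434 L/h
D = CL × Css × τ / F = 2.434 × 7.7 × 6 / 0.62 = 181.4 mg

(a) 1360 mg; (b) 181 mg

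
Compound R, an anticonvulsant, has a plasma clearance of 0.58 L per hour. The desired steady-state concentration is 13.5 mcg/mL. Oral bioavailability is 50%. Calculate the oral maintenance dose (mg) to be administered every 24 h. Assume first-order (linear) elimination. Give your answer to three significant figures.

376 mg

D = CL × Css × τ / F = 0.5800 × 13.5 × 24 / 0.5 = 375.8 mg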